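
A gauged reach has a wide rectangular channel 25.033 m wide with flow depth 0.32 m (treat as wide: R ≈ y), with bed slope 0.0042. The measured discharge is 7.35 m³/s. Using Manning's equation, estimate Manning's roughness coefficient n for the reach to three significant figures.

0.0330

A = b·y = 25.033 × 0.32 = 8.011 m²
Wide channel: R ≈ y = 0.32 m
n = (1/Q)·A·R^(2/3)·S^(1/2) = (1/7.35) × 8.011 × 0.4678 × 0.06481 = 0.03304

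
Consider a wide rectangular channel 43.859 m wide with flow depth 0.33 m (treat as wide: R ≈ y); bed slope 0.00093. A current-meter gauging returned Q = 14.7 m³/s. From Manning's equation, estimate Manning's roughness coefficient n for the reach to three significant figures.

A = b·y = 43.859 × 0.33 = 14.47 m²
Wide channel: R ≈ y = 0.33 m
n = (1/Q)·A·R^(2/3)·S^(1/2) = (1/14.7) × 14.47 × 0.4775 × 0.03050 = 0.01434

0.0143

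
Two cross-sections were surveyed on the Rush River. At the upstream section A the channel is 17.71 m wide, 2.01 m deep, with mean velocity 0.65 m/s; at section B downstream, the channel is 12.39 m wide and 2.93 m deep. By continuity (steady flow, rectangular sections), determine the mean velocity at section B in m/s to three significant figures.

0.637 m/s

Q = A₁V₁ = (17.71×2.01) × 0.65 = 23.14 m³/s
A₂ = 12.39 × 2.93 = 36.30 m²
V₂ = Q/A₂ = 23.14/36.30 = 0.6374 m/s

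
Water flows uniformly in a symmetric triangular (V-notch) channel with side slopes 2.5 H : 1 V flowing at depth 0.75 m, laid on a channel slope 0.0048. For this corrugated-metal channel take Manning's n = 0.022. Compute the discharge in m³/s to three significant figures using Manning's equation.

A = z·y² = 2.5×0.75² = 1.406 m²
P = 2y√(1+z²) = 2×0.75×√(1+2.5²) = 4.039 m
R = A/P = 1.406/4.039 = 0.3482 m
Q = (1/n)·A·R^(2/3)·S^(1/2) = (1/0.022) × 1.406 × 0.3482^(2/3) × 0.0048^(1/2) = 2.192 m³/s

2.19 m³/s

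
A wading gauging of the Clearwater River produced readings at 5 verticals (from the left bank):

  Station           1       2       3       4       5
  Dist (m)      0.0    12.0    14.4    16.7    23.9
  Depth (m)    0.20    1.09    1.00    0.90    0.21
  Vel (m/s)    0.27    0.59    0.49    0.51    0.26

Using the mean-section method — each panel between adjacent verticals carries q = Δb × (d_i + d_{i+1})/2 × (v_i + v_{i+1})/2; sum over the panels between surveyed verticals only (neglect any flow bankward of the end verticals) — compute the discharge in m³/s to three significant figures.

7.31 m³/s

Panel 1-2: Δb = 12 m, d̄ = (0.20+1.09)/2 = 0.645, v̄ = (0.27+0.59)/2 = 0.43 → q = 12×0.645×0.43 = 3.328 m³/s
Panel 2-3: Δb = 2.4 m, d̄ = (1.09+1.00)/2 = 1.045, v̄ = (0.59+0.49)/2 = 0.54 → q = 2.4×1.045×0.54 = 1.354 m³/s
Panel 3-4: Δb = 2.3 m, d̄ = (1.00+0.90)/2 = 0.95, v̄ = (0.49+0.51)/2 = 0.5 → q = 2.3×0.95×0.5 = 1.093 m³/s
Panel 4-5: Δb = 7.2 m, d̄ = (0.90+0.21)/2 = 0.555, v̄ = (0.51+0.26)/2 = 0.385 → q = 7.2×0.555×0.385 = 1.538 m³/s
Q = Σ q = 7.313 m³/s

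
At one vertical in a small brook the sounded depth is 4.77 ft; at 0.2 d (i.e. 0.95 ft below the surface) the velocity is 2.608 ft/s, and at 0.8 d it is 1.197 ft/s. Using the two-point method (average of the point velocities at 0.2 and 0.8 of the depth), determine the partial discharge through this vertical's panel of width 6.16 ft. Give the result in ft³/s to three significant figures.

55.9 ft³/s

v̄ = (2.608 + 1.197) / 2 = 1.903 ft/s
q = v̄ × d × w = 1.903 × 4.77 × 6.16 = 55.90 ft³/s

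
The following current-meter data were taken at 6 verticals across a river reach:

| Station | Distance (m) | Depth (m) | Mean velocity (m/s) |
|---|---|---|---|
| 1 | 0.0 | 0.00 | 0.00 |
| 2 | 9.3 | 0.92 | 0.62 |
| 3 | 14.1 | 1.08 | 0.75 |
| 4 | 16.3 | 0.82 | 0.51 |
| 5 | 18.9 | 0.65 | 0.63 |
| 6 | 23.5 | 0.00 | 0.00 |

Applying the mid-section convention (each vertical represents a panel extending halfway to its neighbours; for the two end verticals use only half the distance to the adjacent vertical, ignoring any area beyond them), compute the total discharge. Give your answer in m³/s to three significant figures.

9.33 m³/s

w_2 = (14.1 − 0.0)/2 = 7.05 m; q_2 = 0.62 × 0.92 × 7.05 = 4.021 m³/s
w_3 = (16.3 − 9.3)/2 = 3.5 m; q_3 = 0.75 × 1.08 × 3.5 = 2.835 m³/s
w_4 = (18.9 − 14.1)/2 = 2.4 m; q_4 = 0.51 × 0.82 × 2.4 = 1.004 m³/s
w_5 = (23.5 − 16.3)/2 = 3.6 m; q_5 = 0.63 × 0.65 × 3.6 = 1.474 m³/s
Stations 1, 6 contribute zero (depth or velocity is 0).
Q = Σ qᵢ = 9.334 m³/s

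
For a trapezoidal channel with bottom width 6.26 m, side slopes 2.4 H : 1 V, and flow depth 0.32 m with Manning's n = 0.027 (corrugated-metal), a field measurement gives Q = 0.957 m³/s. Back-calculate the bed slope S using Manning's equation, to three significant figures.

0.000708

A = (b + z·y)·y = (6.26 + 2.4×0.32)×0.32 = 2.249 m²
P = b + 2y√(1+z²) = 6.26 + 2×0.32×√(1+2.4²) = 7.924 m
R = A/P = 2.249/7.924 = 0.2838 m
S = (Q·n / (1·A·R^(2/3)))² = (0.957×0.027 / (1×2.249×0.4319))² = 0.0007077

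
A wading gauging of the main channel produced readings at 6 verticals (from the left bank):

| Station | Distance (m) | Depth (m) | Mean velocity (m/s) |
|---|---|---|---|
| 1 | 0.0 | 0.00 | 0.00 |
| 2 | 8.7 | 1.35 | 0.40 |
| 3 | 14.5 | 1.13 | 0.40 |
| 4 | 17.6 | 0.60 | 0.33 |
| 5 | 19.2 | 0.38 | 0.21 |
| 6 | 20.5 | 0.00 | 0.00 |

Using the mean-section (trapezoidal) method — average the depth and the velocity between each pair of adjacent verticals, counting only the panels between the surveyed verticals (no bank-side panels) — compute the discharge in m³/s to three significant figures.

Panel 1-2: Δb = 8.7 m, d̄ = (0.00+1.35)/2 = 0.675, v̄ = (0.00+0.40)/2 = 0.2 → q = 8.7×0.675×0.2 = 1.175 m³/s
Panel 2-3: Δb = 5.8 m, d̄ = (1.35+1.13)/2 = 1.24, v̄ = (0.40+0.40)/2 = 0.4 → q = 5.8×1.24×0.4 = 2.877 m³/s
Panel 3-4: Δb = 3.1 m, d̄ = (1.13+0.60)/2 = 0.865, v̄ = (0.40+0.33)/2 = 0.365 → q = 3.1×0.865×0.365 = 0.9787 m³/s
Panel 4-5: Δb = 1.6 m, d̄ = (0.60+0.38)/2 = 0.49, v̄ = (0.33+0.21)/2 = 0.27 → q = 1.6×0.49×0.27 = 0.2117 m³/s
Panel 5-6: Δb = 1.3 m, d̄ = (0.38+0.00)/2 = 0.19, v̄ = (0.21+0.00)/2 = 0.105 → q = 1.3×0.19×0.105 = 0.02594 m³/s
Q = Σ q = 5.268 m³/s

5.27 m³/s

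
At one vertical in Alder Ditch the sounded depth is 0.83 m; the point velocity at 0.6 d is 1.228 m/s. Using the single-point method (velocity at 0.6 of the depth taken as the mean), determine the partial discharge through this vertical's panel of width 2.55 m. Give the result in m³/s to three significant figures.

2.60 m³/s

v̄ = v₀.₆ = 1.228 m/s
q = v̄ × d × w = 1.228 × 0.83 × 2.55 = 2.599 m³/s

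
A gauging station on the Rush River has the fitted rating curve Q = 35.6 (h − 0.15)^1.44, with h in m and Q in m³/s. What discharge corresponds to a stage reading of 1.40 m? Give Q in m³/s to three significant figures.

Q = 35.6 × (1.40 − 0.15)^1.44 = 35.6 × 1.25^1.44 = 49.09 m³/s

49.1 m³/s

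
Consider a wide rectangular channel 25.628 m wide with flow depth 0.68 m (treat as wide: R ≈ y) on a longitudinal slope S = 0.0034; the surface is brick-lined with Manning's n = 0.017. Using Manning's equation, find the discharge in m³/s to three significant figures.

46.2 m³/s

A = b·y = 25.628 × 0.68 = 17.43 m²
Wide channel: R ≈ y = 0.68 m
Q = (1/n)·A·R^(2/3)·S^(1/2) = (1/0.017) × 17.43 × 0.6800^(2/3) × 0.0034^(1/2) = 46.22 m³/s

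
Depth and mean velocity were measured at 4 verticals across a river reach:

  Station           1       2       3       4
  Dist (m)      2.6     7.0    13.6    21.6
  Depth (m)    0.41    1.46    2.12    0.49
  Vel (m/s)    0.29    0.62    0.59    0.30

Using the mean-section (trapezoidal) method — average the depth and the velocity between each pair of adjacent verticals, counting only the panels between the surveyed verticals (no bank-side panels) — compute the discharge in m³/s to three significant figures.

13.7 m³/s

Panel 1-2: Δb = 4.4 m, d̄ = (0.41+1.46)/2 = 0.935, v̄ = (0.29+0.62)/2 = 0.455 → q = 4.4×0.935×0.455 = 1.872 m³/s
Panel 2-3: Δb = 6.6 m, d̄ = (1.46+2.12)/2 = 1.79, v̄ = (0.62+0.59)/2 = 0.605 → q = 6.6×1.79×0.605 = 7.147 m³/s
Panel 3-4: Δb = 8 m, d̄ = (2.12+0.49)/2 = 1.305, v̄ = (0.59+0.30)/2 = 0.445 → q = 8×1.305×0.445 = 4.646 m³/s
Q = Σ q = 13.67 m³/s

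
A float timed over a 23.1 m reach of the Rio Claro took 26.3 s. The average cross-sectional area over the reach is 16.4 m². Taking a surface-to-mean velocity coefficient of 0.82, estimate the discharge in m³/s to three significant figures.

v_surface = L / t̄ = 23.1 / 26.3 = 0.8783 m/s
v_mean = 0.82 × 0.8783 = 0.7202 m/s
Q = A × v_mean = 16.4 × 0.7202 = 11.81 m³/s

11.8 m³/s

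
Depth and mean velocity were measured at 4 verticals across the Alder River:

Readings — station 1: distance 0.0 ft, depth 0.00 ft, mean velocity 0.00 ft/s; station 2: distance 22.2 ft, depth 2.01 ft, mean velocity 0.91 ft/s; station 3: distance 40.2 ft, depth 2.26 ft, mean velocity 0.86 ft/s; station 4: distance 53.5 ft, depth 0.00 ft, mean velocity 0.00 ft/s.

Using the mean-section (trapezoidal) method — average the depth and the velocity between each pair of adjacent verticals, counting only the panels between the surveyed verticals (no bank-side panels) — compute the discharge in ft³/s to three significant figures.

Panel 1-2: Δb = 22.2 ft, d̄ = (0.00+2.01)/2 = 1.005, v̄ = (0.00+0.91)/2 = 0.455 → q = 22.2×1.005×0.455 = 10.15 ft³/s
Panel 2-3: Δb = 18 ft, d̄ = (2.01+2.26)/2 = 2.135, v̄ = (0.91+0.86)/2 = 0.885 → q = 18×2.135×0.885 = 34.01 ft³/s
Panel 3-4: Δb = 13.3 ft, d̄ = (2.26+0.00)/2 = 1.13, v̄ = (0.86+0.00)/2 = 0.43 → q = 13.3×1.13×0.43 = 6.462 ft³/s
Q = Σ q = 50.62 ft³/s

50.6 ft³/s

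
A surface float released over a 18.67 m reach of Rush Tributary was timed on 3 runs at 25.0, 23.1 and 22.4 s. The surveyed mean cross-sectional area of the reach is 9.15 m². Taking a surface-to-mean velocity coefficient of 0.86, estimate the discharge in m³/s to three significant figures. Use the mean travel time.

6.25 m³/s

t̄ = (25.0 + 23.1 + 22.4) / 3 = 23.5 s
v_surface = L / t̄ = 18.67 / 23.5 = 0.7945 m/s
v_mean = 0.86 × 0.7945 = 0.6832 m/s
Q = A × v_mean = 9.15 × 0.6832 = 6.252 m³/s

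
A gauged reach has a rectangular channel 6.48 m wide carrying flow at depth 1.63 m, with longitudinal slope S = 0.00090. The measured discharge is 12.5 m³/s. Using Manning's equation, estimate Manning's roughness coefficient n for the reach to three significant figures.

0.0268

A = b·y = 6.48 × 1.63 = 10.56 m²
P = b + 2y = 6.48 + 2×1.63 = 9.740 m
R = A/P = 10.56/9.740 = 1.084 m
n = (1/Q)·A·R^(2/3)·S^(1/2) = (1/12.5) × 10.56 × 1.056 × 0.03000 = 0.02676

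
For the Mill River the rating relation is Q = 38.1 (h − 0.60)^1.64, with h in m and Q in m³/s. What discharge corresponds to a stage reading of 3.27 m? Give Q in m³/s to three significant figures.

191 m³/s

Q = 38.1 × (3.27 − 0.60)^1.64 = 38.1 × 2.67^1.64 = 190.7 m³/s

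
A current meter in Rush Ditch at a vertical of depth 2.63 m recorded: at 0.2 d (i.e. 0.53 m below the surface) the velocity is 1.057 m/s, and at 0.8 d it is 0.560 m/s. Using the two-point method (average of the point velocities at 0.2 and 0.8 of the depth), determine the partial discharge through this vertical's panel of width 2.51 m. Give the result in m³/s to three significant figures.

v̄ = (1.057 + 0.560) / 2 = 0.8085 m/s
q = v̄ × d × w = 0.8085 × 2.63 × 2.51 = 5.337 m³/s

5.34 m³/s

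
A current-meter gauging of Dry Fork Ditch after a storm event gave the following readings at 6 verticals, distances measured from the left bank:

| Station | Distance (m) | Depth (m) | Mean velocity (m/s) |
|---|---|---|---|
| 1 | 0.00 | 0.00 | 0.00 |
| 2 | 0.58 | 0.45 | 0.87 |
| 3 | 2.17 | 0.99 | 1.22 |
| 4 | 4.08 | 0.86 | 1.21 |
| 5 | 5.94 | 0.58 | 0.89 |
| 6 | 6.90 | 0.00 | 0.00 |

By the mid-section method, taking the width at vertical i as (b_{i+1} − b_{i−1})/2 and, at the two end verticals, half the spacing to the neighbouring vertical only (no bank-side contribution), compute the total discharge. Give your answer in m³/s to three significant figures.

5.23 m³/s

w_2 = (2.17 − 0.00)/2 = 1.085 m; q_2 = 0.87 × 0.45 × 1.085 = 0.4248 m³/s
w_3 = (4.08 − 0.58)/2 = 1.75 m; q_3 = 1.22 × 0.99 × 1.75 = 2.114 m³/s
w_4 = (5.94 − 2.17)/2 = 1.885 m; q_4 = 1.21 × 0.86 × 1.885 = 1.962 m³/s
w_5 = (6.90 − 4.08)/2 = 1.41 m; q_5 = 0.89 × 0.58 × 1.41 = 0.7278 m³/s
Stations 1, 6 contribute zero (depth or velocity is 0).
Q = Σ qᵢ = 5.228 m³/s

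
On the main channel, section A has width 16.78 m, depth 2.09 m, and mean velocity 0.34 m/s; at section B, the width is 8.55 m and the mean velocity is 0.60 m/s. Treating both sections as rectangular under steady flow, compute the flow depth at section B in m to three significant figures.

2.32 m

Q = A₁V₁ = (16.78×2.09) × 0.34 = 11.92 m³/s
d₂ = Q/(b₂ V₂) = 11.92/(8.55×0.60) = 2.324 m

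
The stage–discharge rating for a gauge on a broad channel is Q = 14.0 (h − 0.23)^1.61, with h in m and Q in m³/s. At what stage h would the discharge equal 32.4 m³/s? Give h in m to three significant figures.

h − h₀ = (Q/C)^(1/b) = (32.4/14.0)^(1/1.61) = 1.684 m
h = 0.23 + 1.684 = 1.914 m

1.91 m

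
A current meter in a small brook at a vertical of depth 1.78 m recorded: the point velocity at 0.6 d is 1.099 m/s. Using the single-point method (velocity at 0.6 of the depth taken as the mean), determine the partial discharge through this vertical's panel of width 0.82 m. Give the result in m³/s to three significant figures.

v̄ = v₀.₆ = 1.099 m/s
q = v̄ × d × w = 1.099 × 1.78 × 0.82 = 1.604 m³/s

1.60 m³/s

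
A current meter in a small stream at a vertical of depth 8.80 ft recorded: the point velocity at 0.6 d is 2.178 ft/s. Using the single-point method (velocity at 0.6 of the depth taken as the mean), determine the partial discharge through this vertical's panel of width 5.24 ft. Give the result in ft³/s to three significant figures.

100 ft³/s

v̄ = v₀.₆ = 2.178 ft/s
q = v̄ × d × w = 2.178 × 8.80 × 5.24 = 100.4 ft³/s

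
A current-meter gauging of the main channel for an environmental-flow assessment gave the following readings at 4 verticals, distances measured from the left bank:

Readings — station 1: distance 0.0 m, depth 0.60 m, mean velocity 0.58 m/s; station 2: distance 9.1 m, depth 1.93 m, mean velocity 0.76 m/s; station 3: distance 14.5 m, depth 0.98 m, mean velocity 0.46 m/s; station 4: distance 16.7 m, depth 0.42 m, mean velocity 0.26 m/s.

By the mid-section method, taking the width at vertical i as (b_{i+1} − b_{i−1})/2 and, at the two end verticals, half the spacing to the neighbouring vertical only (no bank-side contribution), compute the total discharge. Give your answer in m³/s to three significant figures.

w_1 = (9.1 − 0.0)/2 = 4.55 m; q_1 = 0.58 × 0.60 × 4.55 = 1.583 m³/s
w_2 = (14.5 − 0.0)/2 = 7.25 m; q_2 = 0.76 × 1.93 × 7.25 = 10.63 m³/s
w_3 = (16.7 − 9.1)/2 = 3.8 m; q_3 = 0.46 × 0.98 × 3.8 = 1.713 m³/s
w_4 = (16.7 − 14.5)/2 = 1.1 m; q_4 = 0.26 × 0.42 × 1.1 = 0.1201 m³/s
Q = Σ qᵢ = 14.05 m³/s

14.1 m³/s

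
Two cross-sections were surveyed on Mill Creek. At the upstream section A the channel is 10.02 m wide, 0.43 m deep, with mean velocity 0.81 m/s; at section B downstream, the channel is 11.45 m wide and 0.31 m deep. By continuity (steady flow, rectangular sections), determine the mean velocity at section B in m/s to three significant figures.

Q = A₁V₁ = (10.02×0.43) × 0.81 = 3.490 m³/s
A₂ = 11.45 × 0.31 = 3.550 m²
V₂ = Q/A₂ = 3.490/3.550 = 0.9832 m/s

0.983 m/s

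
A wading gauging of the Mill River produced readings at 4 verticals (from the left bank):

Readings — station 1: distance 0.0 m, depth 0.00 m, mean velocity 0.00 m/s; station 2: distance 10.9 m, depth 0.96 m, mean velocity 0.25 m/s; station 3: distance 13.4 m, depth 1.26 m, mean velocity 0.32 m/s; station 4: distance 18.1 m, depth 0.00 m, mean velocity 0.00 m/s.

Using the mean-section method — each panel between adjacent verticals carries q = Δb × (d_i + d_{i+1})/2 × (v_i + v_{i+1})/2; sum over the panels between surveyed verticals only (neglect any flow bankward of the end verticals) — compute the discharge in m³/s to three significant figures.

1.92 m³/s

Panel 1-2: Δb = 10.9 m, d̄ = (0.00+0.96)/2 = 0.48, v̄ = (0.00+0.25)/2 = 0.125 → q = 10.9×0.48×0.125 = 0.6540 m³/s
Panel 2-3: Δb = 2.5 m, d̄ = (0.96+1.26)/2 = 1.11, v̄ = (0.25+0.32)/2 = 0.285 → q = 2.5×1.11×0.285 = 0.7909 m³/s
Panel 3-4: Δb = 4.7 m, d̄ = (1.26+0.00)/2 = 0.63, v̄ = (0.32+0.00)/2 = 0.16 → q = 4.7×0.63×0.16 = 0.4738 m³/s
Q = Σ q = 1.919 m³/s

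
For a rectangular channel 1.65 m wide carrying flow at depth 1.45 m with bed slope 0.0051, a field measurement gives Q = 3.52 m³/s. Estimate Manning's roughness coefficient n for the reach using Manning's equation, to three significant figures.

A = b·y = 1.65 × 1.45 = 2.393 m²
P = b + 2y = 1.65 + 2×1.45 = 4.550 m
R = A/P = 2.393/4.550 = 0.5258 m
n = (1/Q)·A·R^(2/3)·S^(1/2) = (1/3.52) × 2.393 × 0.6515 × 0.07141 = 0.03162

0.0316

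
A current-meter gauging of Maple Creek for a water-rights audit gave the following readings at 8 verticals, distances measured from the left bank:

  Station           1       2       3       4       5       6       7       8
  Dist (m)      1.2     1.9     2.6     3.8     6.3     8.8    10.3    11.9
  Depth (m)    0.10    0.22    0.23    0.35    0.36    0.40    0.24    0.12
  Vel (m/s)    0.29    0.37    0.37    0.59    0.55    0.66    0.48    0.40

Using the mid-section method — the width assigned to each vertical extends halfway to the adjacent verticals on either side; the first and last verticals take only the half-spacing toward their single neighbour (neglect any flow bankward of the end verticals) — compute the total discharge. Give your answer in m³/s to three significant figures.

w_1 = (1.9 − 1.2)/2 = 0.35 m; q_1 = 0.29 × 0.10 × 0.35 = 0.01015 m³/s
w_2 = (2.6 − 1.2)/2 = 0.7 m; q_2 = 0.37 × 0.22 × 0.7 = 0.05698 m³/s
w_3 = (3.8 − 1.9)/2 = 0.95 m; q_3 = 0.37 × 0.23 × 0.95 = 0.08085 m³/s
w_4 = (6.3 − 2.6)/2 = 1.85 m; q_4 = 0.59 × 0.35 × 1.85 = 0.3820 m³/s
w_5 = (8.8 − 3.8)/2 = 2.5 m; q_5 = 0.55 × 0.36 × 2.5 = 0.4950 m³/s
w_6 = (10.3 − 6.3)/2 = 2 m; q_6 = 0.66 × 0.40 × 2 = 0.5280 m³/s
w_7 = (11.9 − 8.8)/2 = 1.55 m; q_7 = 0.48 × 0.24 × 1.55 = 0.1786 m³/s
w_8 = (11.9 − 10.3)/2 = 0.8 m; q_8 = 0.40 × 0.12 × 0.8 = 0.03840 m³/s
Q = Σ qᵢ = 1.770 m³/s

1.77 m³/s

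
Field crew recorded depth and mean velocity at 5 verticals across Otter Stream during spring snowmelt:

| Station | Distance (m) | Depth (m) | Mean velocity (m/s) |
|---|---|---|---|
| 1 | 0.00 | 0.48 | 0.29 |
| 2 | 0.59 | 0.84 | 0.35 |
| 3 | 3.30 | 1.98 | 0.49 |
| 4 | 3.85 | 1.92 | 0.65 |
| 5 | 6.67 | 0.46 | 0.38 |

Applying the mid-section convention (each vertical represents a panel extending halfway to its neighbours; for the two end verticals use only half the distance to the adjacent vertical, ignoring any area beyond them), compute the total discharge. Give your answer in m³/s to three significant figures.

w_1 = (0.59 − 0.00)/2 = 0.295 m; q_1 = 0.29 × 0.48 × 0.295 = 0.04106 m³/s
w_2 = (3.30 − 0.00)/2 = 1.65 m; q_2 = 0.35 × 0.84 × 1.65 = 0.4851 m³/s
w_3 = (3.85 − 0.59)/2 = 1.63 m; q_3 = 0.49 × 1.98 × 1.63 = 1.581 m³/s
w_4 = (6.67 − 3.30)/2 = 1.685 m; q_4 = 0.65 × 1.92 × 1.685 = 2.103 m³/s
w_5 = (6.67 − 3.85)/2 = 1.41 m; q_5 = 0.38 × 0.46 × 1.41 = 0.2465 m³/s
Q = Σ qᵢ = 4.457 m³/s

4.46 m³/s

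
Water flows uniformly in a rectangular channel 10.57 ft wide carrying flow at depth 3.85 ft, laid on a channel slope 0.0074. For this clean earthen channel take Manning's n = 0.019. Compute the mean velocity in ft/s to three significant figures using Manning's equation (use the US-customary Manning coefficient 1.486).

A = b·y = 10.57 × 3.85 = 40.69 ft²
P = b + 2y = 10.57 + 2×3.85 = 18.27 ft
R = A/P = 40.69/18.27 = 2.227 ft
Q = (1.486/n)·A·R^(2/3)·S^(1/2) = (1.486/0.019) × 40.69 × 2.227^(2/3) × 0.0074^(1/2) = 467.0 ft³/s
V = Q/A = 467.0/40.69 = 11.47 ft/s

11.5 ft/s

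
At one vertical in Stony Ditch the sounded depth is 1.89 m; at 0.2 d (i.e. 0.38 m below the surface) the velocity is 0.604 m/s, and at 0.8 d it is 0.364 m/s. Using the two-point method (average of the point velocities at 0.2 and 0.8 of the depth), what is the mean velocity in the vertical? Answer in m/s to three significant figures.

0.484 m/s

v̄ = (0.604 + 0.364) / 2 = 0.4840 m/s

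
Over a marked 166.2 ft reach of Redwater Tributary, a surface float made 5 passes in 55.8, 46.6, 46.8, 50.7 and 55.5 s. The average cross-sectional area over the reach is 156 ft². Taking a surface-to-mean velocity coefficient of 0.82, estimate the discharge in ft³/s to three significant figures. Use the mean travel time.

t̄ = (55.8 + 46.6 + 46.8 + 50.7 + 55.5) / 5 = 51.08 s
v_surface = L / t̄ = 166.2 / 51.08 = 3.254 ft/s
v_mean = 0.82 × 3.254 = 2.668 ft/s
Q = A × v_mean = 156 × 2.668 = 416.2 ft³/s

416 ft³/s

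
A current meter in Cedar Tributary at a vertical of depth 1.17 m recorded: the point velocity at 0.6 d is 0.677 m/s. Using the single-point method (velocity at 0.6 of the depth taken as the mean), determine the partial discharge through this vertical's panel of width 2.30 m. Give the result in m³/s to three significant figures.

1.82 m³/s

v̄ = v₀.₆ = 0.677 m/s
q = v̄ × d × w = 0.6770 × 1.17 × 2.30 = 1.822 m³/s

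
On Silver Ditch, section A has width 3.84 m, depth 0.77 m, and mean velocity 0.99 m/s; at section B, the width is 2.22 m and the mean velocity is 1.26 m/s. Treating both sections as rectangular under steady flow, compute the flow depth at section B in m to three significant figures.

1.05 m

Q = A₁V₁ = (3.84×0.77) × 0.99 = 2.927 m³/s
d₂ = Q/(b₂ V₂) = 2.927/(2.22×1.26) = 1.046 m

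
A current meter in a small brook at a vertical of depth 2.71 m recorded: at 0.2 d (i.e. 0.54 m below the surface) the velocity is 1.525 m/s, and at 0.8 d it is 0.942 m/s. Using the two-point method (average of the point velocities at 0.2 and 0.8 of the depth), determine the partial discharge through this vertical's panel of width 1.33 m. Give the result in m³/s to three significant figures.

4.45 m³/s

v̄ = (1.525 + 0.942) / 2 = 1.234 m/s
q = v̄ × d × w = 1.234 × 2.71 × 1.33 = 4.446 m³/s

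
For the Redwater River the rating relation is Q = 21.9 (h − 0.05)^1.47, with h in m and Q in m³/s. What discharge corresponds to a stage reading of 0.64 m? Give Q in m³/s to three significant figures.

10.1 m³/s

Q = 21.9 × (0.64 − 0.05)^1.47 = 21.9 × 0.59^1.47 = 10.08 m³/s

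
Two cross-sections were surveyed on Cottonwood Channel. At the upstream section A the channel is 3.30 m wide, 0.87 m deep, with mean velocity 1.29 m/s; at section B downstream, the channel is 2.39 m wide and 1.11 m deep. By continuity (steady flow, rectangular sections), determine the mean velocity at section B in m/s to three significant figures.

Q = A₁V₁ = (3.30×0.87) × 1.29 = 3.704 m³/s
A₂ = 2.39 × 1.11 = 2.653 m²
V₂ = Q/A₂ = 3.704/2.653 = 1.396 m/s

1.40 m/s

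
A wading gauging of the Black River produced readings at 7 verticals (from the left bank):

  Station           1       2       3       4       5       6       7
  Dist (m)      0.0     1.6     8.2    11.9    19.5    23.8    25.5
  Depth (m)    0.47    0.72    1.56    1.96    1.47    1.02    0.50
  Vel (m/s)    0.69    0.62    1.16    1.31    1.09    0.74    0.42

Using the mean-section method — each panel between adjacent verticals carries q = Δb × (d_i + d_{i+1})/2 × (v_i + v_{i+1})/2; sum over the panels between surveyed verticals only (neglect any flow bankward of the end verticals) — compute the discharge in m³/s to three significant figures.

Panel 1-2: Δb = 1.6 m, d̄ = (0.47+0.72)/2 = 0.595, v̄ = (0.69+0.62)/2 = 0.655 → q = 1.6×0.595×0.655 = 0.6236 m³/s
Panel 2-3: Δb = 6.6 m, d̄ = (0.72+1.56)/2 = 1.14, v̄ = (0.62+1.16)/2 = 0.89 → q = 6.6×1.14×0.89 = 6.696 m³/s
Panel 3-4: Δb = 3.7 m, d̄ = (1.56+1.96)/2 = 1.76, v̄ = (1.16+1.31)/2 = 1.235 → q = 3.7×1.76×1.235 = 8.042 m³/s
Panel 4-5: Δb = 7.6 m, d̄ = (1.96+1.47)/2 = 1.715, v̄ = (1.31+1.09)/2 = 1.2 → q = 7.6×1.715×1.2 = 15.64 m³/s
Panel 5-6: Δb = 4.3 m, d̄ = (1.47+1.02)/2 = 1.245, v̄ = (1.09+0.74)/2 = 0.915 → q = 4.3×1.245×0.915 = 4.898 m³/s
Panel 6-7: Δb = 1.7 m, d̄ = (1.02+0.50)/2 = 0.76, v̄ = (0.74+0.42)/2 = 0.58 → q = 1.7×0.76×0.58 = 0.7494 m³/s
Q = Σ q = 36.65 m³/s

36.7 m³/s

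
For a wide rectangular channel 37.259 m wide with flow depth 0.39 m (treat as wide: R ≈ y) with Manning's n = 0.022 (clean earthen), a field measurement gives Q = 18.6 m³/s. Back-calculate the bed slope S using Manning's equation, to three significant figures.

A = b·y = 37.259 × 0.39 = 14.53 m²
Wide channel: R ≈ y = 0.39 m
S = (Q·n / (1·A·R^(2/3)))² = (18.6×0.022 / (1×14.53×0.5338))² = 0.002783

0.00278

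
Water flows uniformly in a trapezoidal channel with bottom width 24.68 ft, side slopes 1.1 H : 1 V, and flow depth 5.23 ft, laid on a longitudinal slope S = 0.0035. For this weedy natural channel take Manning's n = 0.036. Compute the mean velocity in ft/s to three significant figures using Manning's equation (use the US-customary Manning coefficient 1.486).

6.11 ft/s

A = (b + z·y)·y = (24.68 + 1.1×5.23)×5.23 = 159.2 ft²
P = b + 2y√(1+z²) = 24.68 + 2×5.23×√(1+1.1²) = 40.23 ft
R = A/P = 159.2/40.23 = 3.956 ft
Q = (1.486/n)·A·R^(2/3)·S^(1/2) = (1.486/0.036) × 159.2 × 3.956^(2/3) × 0.0035^(1/2) = 972.3 ft³/s
V = Q/A = 972.3/159.2 = 6.109 ft/s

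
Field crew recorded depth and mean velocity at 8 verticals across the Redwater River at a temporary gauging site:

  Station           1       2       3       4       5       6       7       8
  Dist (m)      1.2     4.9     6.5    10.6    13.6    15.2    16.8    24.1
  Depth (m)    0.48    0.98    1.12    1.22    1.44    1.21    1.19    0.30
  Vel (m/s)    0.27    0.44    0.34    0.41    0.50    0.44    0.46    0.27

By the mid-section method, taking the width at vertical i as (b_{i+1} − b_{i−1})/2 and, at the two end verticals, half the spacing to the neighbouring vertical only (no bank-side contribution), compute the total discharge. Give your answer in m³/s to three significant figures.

w_1 = (4.9 − 1.2)/2 = 1.85 m; q_1 = 0.27 × 0.48 × 1.85 = 0.2398 m³/s
w_2 = (6.5 − 1.2)/2 = 2.65 m; q_2 = 0.44 × 0.98 × 2.65 = 1.143 m³/s
w_3 = (10.6 − 4.9)/2 = 2.85 m; q_3 = 0.34 × 1.12 × 2.85 = 1.085 m³/s
w_4 = (13.6 − 6.5)/2 = 3.55 m; q_4 = 0.41 × 1.22 × 3.55 = 1.776 m³/s
w_5 = (15.2 − 10.6)/2 = 2.3 m; q_5 = 0.50 × 1.44 × 2.3 = 1.656 m³/s
w_6 = (16.8 − 13.6)/2 = 1.6 m; q_6 = 0.44 × 1.21 × 1.6 = 0.8518 m³/s
w_7 = (24.1 − 15.2)/2 = 4.45 m; q_7 = 0.46 × 1.19 × 4.45 = 2.436 m³/s
w_8 = (24.1 − 16.8)/2 = 3.65 m; q_8 = 0.27 × 0.30 × 3.65 = 0.2957 m³/s
Q = Σ qᵢ = 9.483 m³/s

9.48 m³/s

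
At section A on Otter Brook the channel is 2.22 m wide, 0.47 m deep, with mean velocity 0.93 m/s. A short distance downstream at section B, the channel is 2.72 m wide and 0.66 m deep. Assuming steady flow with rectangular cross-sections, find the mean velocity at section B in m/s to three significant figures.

Q = A₁V₁ = (2.22×0.47) × 0.93 = 0.9704 m³/s
A₂ = 2.72 × 0.66 = 1.795 m²
V₂ = Q/A₂ = 0.9704/1.795 = 0.5405 m/s

0.541 m/s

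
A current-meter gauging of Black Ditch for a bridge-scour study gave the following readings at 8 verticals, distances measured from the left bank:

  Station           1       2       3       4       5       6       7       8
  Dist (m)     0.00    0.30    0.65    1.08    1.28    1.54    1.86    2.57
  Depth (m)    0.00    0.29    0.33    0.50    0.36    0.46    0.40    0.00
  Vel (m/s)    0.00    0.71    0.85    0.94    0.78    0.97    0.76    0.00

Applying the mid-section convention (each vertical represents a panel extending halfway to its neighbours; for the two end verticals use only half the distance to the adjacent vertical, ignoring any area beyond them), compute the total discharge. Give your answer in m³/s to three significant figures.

0.675 m³/s

w_2 = (0.65 − 0.00)/2 = 0.325 m; q_2 = 0.71 × 0.29 × 0.325 = 0.06692 m³/s
w_3 = (1.08 − 0.30)/2 = 0.39 m; q_3 = 0.85 × 0.33 × 0.39 = 0.1094 m³/s
w_4 = (1.28 − 0.65)/2 = 0.315 m; q_4 = 0.94 × 0.50 × 0.315 = 0.1481 m³/s
w_5 = (1.54 − 1.08)/2 = 0.23 m; q_5 = 0.78 × 0.36 × 0.23 = 0.06458 m³/s
w_6 = (1.86 − 1.28)/2 = 0.29 m; q_6 = 0.97 × 0.46 × 0.29 = 0.1294 m³/s
w_7 = (2.57 − 1.54)/2 = 0.515 m; q_7 = 0.76 × 0.40 × 0.515 = 0.1566 m³/s
Stations 1, 8 contribute zero (depth or velocity is 0).
Q = Σ qᵢ = 0.6749 m³/s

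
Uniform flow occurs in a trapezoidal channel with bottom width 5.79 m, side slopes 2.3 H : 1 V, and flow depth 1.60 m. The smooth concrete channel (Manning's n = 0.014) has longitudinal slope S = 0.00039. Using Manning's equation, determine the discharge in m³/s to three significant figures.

A = (b + z·y)·y = (5.79 + 2.3×1.60)×1.60 = 15.15 m²
P = b + 2y√(1+z²) = 5.79 + 2×1.60×√(1+2.3²) = 13.82 m
R = A/P = 15.15/13.82 = 1.097 m
Q = (1/n)·A·R^(2/3)·S^(1/2) = (1/0.014) × 15.15 × 1.097^(2/3) × 0.00039^(1/2) = 22.73 m³/s

22.7 m³/s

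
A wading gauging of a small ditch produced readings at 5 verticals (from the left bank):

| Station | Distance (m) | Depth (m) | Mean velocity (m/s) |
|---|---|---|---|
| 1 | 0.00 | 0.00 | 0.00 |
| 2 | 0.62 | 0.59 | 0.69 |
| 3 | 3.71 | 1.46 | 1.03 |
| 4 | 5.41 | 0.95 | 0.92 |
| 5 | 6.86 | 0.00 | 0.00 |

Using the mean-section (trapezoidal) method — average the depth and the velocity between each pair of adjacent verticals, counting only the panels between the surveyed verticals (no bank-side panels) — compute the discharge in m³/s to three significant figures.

Panel 1-2: Δb = 0.62 m, d̄ = (0.00+0.59)/2 = 0.295, v̄ = (0.00+0.69)/2 = 0.345 → q = 0.62×0.295×0.345 = 0.06310 m³/s
Panel 2-3: Δb = 3.09 m, d̄ = (0.59+1.46)/2 = 1.025, v̄ = (0.69+1.03)/2 = 0.86 → q = 3.09×1.025×0.86 = 2.724 m³/s
Panel 3-4: Δb = 1.7 m, d̄ = (1.46+0.95)/2 = 1.205, v̄ = (1.03+0.92)/2 = 0.975 → q = 1.7×1.205×0.975 = 1.997 m³/s
Panel 4-5: Δb = 1.45 m, d̄ = (0.95+0.00)/2 = 0.475, v̄ = (0.92+0.00)/2 = 0.46 → q = 1.45×0.475×0.46 = 0.3168 m³/s
Q = Σ q = 5.101 m³/s

5.10 m³/s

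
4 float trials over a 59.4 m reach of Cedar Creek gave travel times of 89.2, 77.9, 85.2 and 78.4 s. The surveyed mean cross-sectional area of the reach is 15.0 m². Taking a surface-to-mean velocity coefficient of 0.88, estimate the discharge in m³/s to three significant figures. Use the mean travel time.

t̄ = (89.2 + 77.9 + 85.2 + 78.4) / 4 = 82.675 s
v_surface = L / t̄ = 59.4 / 82.675 = 0.7185 m/s
v_mean = 0.88 × 0.7185 = 0.6323 m/s
Q = A × v_mean = 15.0 × 0.6323 = 9.484 m³/s

9.48 m³/s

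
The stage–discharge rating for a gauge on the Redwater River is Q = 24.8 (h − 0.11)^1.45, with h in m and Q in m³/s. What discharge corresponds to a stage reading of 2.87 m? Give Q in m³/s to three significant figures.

Q = 24.8 × (2.87 − 0.11)^1.45 = 24.8 × 2.76^1.45 = 108.1 m³/s

108 m³/s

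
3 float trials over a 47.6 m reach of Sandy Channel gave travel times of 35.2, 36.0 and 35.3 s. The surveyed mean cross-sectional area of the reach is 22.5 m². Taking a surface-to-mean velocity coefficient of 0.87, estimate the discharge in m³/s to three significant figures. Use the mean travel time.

t̄ = (35.2 + 36.0 + 35.3) / 3 = 35.5 s
v_surface = L / t̄ = 47.6 / 35.5 = 1.341 m/s
v_mean = 0.87 × 1.341 = 1.167 m/s
Q = A × v_mean = 22.5 × 1.167 = 26.25 m³/s

26.2 m³/s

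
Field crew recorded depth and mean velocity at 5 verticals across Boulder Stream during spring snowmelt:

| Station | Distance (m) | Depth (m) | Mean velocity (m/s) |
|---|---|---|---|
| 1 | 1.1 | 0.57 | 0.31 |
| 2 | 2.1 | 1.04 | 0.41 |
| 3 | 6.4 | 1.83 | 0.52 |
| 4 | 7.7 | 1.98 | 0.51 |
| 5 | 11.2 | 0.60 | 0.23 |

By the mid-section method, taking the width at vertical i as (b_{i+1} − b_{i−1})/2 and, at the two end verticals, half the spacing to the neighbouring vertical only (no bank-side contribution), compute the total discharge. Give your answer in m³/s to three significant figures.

w_1 = (2.1 − 1.1)/2 = 0.5 m; q_1 = 0.31 × 0.57 × 0.5 = 0.08835 m³/s
w_2 = (6.4 − 1.1)/2 = 2.65 m; q_2 = 0.41 × 1.04 × 2.65 = 1.130 m³/s
w_3 = (7.7 − 2.1)/2 = 2.8 m; q_3 = 0.52 × 1.83 × 2.8 = 2.664 m³/s
w_4 = (11.2 − 6.4)/2 = 2.4 m; q_4 = 0.51 × 1.98 × 2.4 = 2.424 m³/s
w_5 = (11.2 − 7.7)/2 = 1.75 m; q_5 = 0.23 × 0.60 × 1.75 = 0.2415 m³/s
Q = Σ qᵢ = 6.548 m³/s

6.55 m³/s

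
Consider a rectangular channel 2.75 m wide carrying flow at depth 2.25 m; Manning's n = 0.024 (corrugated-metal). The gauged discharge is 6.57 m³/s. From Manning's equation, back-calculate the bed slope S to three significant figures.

A = b·y = 2.75 × 2.25 = 6.188 m²
P = b + 2y = 2.75 + 2×2.25 = 7.250 m
R = A/P = 6.188/7.250 = 0.8534 m
S = (Q·n / (1·A·R^(2/3)))² = (6.57×0.024 / (1×6.188×0.8997))² = 0.0008022

0.000802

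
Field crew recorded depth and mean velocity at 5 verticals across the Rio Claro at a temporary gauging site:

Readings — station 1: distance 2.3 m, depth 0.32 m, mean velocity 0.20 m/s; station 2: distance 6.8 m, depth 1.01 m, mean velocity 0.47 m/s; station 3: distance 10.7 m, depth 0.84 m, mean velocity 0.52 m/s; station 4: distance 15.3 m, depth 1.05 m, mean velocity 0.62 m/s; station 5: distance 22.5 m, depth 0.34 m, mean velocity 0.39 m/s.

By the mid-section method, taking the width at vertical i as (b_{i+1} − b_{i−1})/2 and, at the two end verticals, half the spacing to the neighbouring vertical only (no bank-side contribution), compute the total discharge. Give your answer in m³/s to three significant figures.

8.31 m³/s

w_1 = (6.8 − 2.3)/2 = 2.25 m; q_1 = 0.20 × 0.32 × 2.25 = 0.1440 m³/s
w_2 = (10.7 − 2.3)/2 = 4.2 m; q_2 = 0.47 × 1.01 × 4.2 = 1.994 m³/s
w_3 = (15.3 − 6.8)/2 = 4.25 m; q_3 = 0.52 × 0.84 × 4.25 = 1.856 m³/s
w_4 = (22.5 − 10.7)/2 = 5.9 m; q_4 = 0.62 × 1.05 × 5.9 = 3.841 m³/s
w_5 = (22.5 − 15.3)/2 = 3.6 m; q_5 = 0.39 × 0.34 × 3.6 = 0.4774 m³/s
Q = Σ qᵢ = 8.312 m³/s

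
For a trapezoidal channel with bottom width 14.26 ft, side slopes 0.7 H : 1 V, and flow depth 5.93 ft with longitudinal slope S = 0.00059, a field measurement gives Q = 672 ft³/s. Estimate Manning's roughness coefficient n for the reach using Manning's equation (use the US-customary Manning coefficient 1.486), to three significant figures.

0.0143

A = (b + z·y)·y = (14.26 + 0.7×5.93)×5.93 = 109.2 ft²
P = b + 2y√(1+z²) = 14.26 + 2×5.93×√(1+0.7²) = 28.74 ft
R = A/P = 109.2/28.74 = 3.799 ft
n = (1.486/Q)·A·R^(2/3)·S^(1/2) = (1.486/672) × 109.2 × 2.435 × 0.02429 = 0.01428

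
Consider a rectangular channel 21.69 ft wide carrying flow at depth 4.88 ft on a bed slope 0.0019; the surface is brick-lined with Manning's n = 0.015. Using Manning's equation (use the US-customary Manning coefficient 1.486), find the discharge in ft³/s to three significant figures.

1030 ft³/s

A = b·y = 21.69 × 4.88 = 105.8 ft²
P = b + 2y = 21.69 + 2×4.88 = 31.45 ft
R = A/P = 105.8/31.45 = 3.366 ft
Q = (1.486/n)·A·R^(2/3)·S^(1/2) = (1.486/0.015) × 105.8 × 3.366^(2/3) × 0.0019^(1/2) = 1026 ft³/s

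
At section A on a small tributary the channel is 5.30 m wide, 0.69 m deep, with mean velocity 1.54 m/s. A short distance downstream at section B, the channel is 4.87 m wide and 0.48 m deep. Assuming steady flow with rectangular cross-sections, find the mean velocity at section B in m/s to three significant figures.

Q = A₁V₁ = (5.30×0.69) × 1.54 = 5.632 m³/s
A₂ = 4.87 × 0.48 = 2.338 m²
V₂ = Q/A₂ = 5.632/2.338 = 2.409 m/s

2.41 m/s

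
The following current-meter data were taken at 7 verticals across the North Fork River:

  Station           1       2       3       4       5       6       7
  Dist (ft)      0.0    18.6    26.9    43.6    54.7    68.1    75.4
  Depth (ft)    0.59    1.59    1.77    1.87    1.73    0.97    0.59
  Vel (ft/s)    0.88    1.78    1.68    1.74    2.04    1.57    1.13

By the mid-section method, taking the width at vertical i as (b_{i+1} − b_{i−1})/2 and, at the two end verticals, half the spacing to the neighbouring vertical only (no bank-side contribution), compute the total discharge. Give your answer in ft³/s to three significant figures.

w_1 = (18.6 − 0.0)/2 = 9.3 ft; q_1 = 0.88 × 0.59 × 9.3 = 4.829 ft³/s
w_2 = (26.9 − 0.0)/2 = 13.45 ft; q_2 = 1.78 × 1.59 × 13.45 = 38.07 ft³/s
w_3 = (43.6 − 18.6)/2 = 12.5 ft; q_3 = 1.68 × 1.77 × 12.5 = 37.17 ft³/s
w_4 = (54.7 − 26.9)/2 = 13.9 ft; q_4 = 1.74 × 1.87 × 13.9 = 45.23 ft³/s
w_5 = (68.1 − 43.6)/2 = 12.25 ft; q_5 = 2.04 × 1.73 × 12.25 = 43.23 ft³/s
w_6 = (75.4 − 54.7)/2 = 10.35 ft; q_6 = 1.57 × 0.97 × 10.35 = 15.76 ft³/s
w_7 = (75.4 − 68.1)/2 = 3.65 ft; q_7 = 1.13 × 0.59 × 3.65 = 2.433 ft³/s
Q = Σ qᵢ = 186.7 ft³/s

187 ft³/s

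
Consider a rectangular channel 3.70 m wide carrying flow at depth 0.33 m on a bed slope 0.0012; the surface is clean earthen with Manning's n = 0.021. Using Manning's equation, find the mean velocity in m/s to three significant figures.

A = b·y = 3.70 × 0.33 = 1.221 m²
P = b + 2y = 3.70 + 2×0.33 = 4.360 m
R = A/P = 1.221/4.360 = 0.2800 m
Q = (1/n)·A·R^(2/3)·S^(1/2) = (1/0.021) × 1.221 × 0.2800^(2/3) × 0.0012^(1/2) = 0.8621 m³/s
V = Q/A = 0.8621/1.221 = 0.7061 m/s

0.706 m/s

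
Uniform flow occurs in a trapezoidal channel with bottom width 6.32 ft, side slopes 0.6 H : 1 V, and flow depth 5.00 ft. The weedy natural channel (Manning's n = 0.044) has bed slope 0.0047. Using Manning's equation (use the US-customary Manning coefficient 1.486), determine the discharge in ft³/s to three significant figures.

A = (b + z·y)·y = (6.32 + 0.6×5.00)×5.00 = 46.60 ft²
P = b + 2y√(1+z²) = 6.32 + 2×5.00×√(1+0.6²) = 17.98 ft
R = A/P = 46.60/17.98 = 2.591 ft
Q = (1.486/n)·A·R^(2/3)·S^(1/2) = (1.486/0.044) × 46.60 × 2.591^(2/3) × 0.0047^(1/2) = 203.6 ft³/s

204 ft³/s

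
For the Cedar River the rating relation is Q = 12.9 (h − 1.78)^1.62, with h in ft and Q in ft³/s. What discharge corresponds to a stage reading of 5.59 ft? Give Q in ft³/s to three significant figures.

Q = 12.9 × (5.59 − 1.78)^1.62 = 12.9 × 3.81^1.62 = 112.6 ft³/s

113 ft³/s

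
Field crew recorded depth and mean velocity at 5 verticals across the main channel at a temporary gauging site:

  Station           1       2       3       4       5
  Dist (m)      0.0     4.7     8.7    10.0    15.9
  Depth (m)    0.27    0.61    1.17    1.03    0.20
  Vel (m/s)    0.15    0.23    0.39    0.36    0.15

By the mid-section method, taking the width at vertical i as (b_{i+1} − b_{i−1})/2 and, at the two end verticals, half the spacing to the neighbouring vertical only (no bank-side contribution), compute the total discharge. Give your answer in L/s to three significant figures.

w_1 = (4.7 − 0.0)/2 = 2.35 m; q_1 = 0.15 × 0.27 × 2.35 = 0.09518 m³/s
w_2 = (8.7 − 0.0)/2 = 4.35 m; q_2 = 0.23 × 0.61 × 4.35 = 0.6103 m³/s
w_3 = (10.0 − 4.7)/2 = 2.65 m; q_3 = 0.39 × 1.17 × 2.65 = 1.209 m³/s
w_4 = (15.9 − 8.7)/2 = 3.6 m; q_4 = 0.36 × 1.03 × 3.6 = 1.335 m³/s
w_5 = (15.9 − 10.0)/2 = 2.95 m; q_5 = 0.15 × 0.20 × 2.95 = 0.08850 m³/s
Q = Σ qᵢ = 3.338 m³/s
= 3.338 × 1000 = 3338 L/s

3340 L/s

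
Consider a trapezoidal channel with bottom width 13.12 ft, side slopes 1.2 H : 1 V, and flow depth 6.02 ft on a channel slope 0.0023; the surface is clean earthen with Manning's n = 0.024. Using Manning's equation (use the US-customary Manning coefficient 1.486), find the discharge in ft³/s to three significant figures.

891 ft³/s

A = (b + z·y)·y = (13.12 + 1.2×6.02)×6.02 = 122.5 ft²
P = b + 2y√(1+z²) = 13.12 + 2×6.02×√(1+1.2²) = 31.93 ft
R = A/P = 122.5/31.93 = 3.836 ft
Q = (1.486/n)·A·R^(2/3)·S^(1/2) = (1.486/0.024) × 122.5 × 3.836^(2/3) × 0.0023^(1/2) = 891.2 ft³/s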